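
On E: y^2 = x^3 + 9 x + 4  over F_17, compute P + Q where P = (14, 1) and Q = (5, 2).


P != Q, so use the chord formula.
s = (y2 - y1) / (x2 - x1) = (1) / (8) mod 17 = 15
x3 = s^2 - x1 - x2 mod 17 = 15^2 - 14 - 5 = 2
y3 = s (x1 - x3) - y1 mod 17 = 15 * (14 - 2) - 1 = 9

P + Q = (2, 9)


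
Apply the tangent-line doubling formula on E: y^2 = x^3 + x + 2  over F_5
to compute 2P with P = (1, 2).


Doubling: s = (3 x1^2 + a) / (2 y1)
s = (3*1^2 + 1) / (2*2) mod 5 = 1
x3 = s^2 - 2 x1 mod 5 = 1^2 - 2*1 = 4
y3 = s (x1 - x3) - y1 mod 5 = 1 * (1 - 4) - 2 = 0

2P = (4, 0)


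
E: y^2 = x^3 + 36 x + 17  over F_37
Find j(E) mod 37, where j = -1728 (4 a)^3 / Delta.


Delta = -16(4 a^3 + 27 b^2) mod 37 = 17
-1728 * (4 a)^3 = -1728 * (4*36)^3 mod 37 = 36
j = 36 * 17^(-1) mod 37 = 13

j = 13 (mod 37)


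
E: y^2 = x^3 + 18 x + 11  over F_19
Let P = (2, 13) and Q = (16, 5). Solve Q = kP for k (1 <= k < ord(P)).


Enumerate multiples of P until we hit Q = (16, 5):
  1P = (2, 13)
  2P = (7, 9)
  3P = (0, 12)
  4P = (3, 15)
  5P = (18, 12)
  6P = (16, 14)
  7P = (17, 9)
  8P = (1, 7)
  9P = (14, 10)
  10P = (9, 3)
  11P = (5, 13)
  12P = (12, 6)
  13P = (11, 18)
  14P = (11, 1)
  15P = (12, 13)
  16P = (5, 6)
  17P = (9, 16)
  18P = (14, 9)
  19P = (1, 12)
  20P = (17, 10)
  21P = (16, 5)
Match found at i = 21.

k = 21


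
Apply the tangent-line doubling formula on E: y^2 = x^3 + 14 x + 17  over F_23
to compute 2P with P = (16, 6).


Doubling: s = (3 x1^2 + a) / (2 y1)
s = (3*16^2 + 14) / (2*6) mod 23 = 0
x3 = s^2 - 2 x1 mod 23 = 0^2 - 2*16 = 14
y3 = s (x1 - x3) - y1 mod 23 = 0 * (16 - 14) - 6 = 17

2P = (14, 17)


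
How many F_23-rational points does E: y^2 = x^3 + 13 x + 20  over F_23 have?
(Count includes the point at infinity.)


For each x in F_23, count y with y^2 = x^3 + 13 x + 20 mod 23:
  x = 2: RHS = 8, y in [10, 13]  -> 2 point(s)
  x = 5: RHS = 3, y in [7, 16]  -> 2 point(s)
  x = 10: RHS = 0, y in [0]  -> 1 point(s)
  x = 12: RHS = 18, y in [8, 15]  -> 2 point(s)
  x = 14: RHS = 2, y in [5, 18]  -> 2 point(s)
  x = 15: RHS = 2, y in [5, 18]  -> 2 point(s)
  x = 16: RHS = 0, y in [0]  -> 1 point(s)
  x = 17: RHS = 2, y in [5, 18]  -> 2 point(s)
  x = 20: RHS = 0, y in [0]  -> 1 point(s)
  x = 21: RHS = 9, y in [3, 20]  -> 2 point(s)
  x = 22: RHS = 6, y in [11, 12]  -> 2 point(s)
Affine points: 19. Add the point at infinity: total = 20.

#E(F_23) = 20


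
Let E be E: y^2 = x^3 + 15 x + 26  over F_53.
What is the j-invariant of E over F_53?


Delta = -16(4 a^3 + 27 b^2) mod 53 = 26
-1728 * (4 a)^3 = -1728 * (4*15)^3 mod 53 = 48
j = 48 * 26^(-1) mod 53 = 10

j = 10 (mod 53)


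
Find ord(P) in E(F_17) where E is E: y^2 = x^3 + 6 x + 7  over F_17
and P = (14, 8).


Compute successive multiples of P until we hit O:
  1P = (14, 8)
  2P = (7, 16)
  3P = (15, 15)
  4P = (3, 1)
  5P = (16, 0)
  6P = (3, 16)
  7P = (15, 2)
  8P = (7, 1)
  ... (continuing to 10P)
  10P = O

ord(P) = 10


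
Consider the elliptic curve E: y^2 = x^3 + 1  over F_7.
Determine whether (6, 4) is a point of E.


Check whether y^2 = x^3 + 0 x + 1 (mod 7) for (x, y) = (6, 4).
LHS: y^2 = 4^2 mod 7 = 2
RHS: x^3 + 0 x + 1 = 6^3 + 0*6 + 1 mod 7 = 0
LHS != RHS

No, not on the curve


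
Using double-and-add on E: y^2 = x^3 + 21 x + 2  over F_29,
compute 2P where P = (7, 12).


k = 2 = 10_2 (binary, LSB first: 01)
Double-and-add from P = (7, 12):
  bit 0 = 0: acc unchanged = O
  bit 1 = 1: acc = O + (6, 24) = (6, 24)

2P = (6, 24)


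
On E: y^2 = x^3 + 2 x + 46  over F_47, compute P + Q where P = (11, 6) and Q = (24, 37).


P != Q, so use the chord formula.
s = (y2 - y1) / (x2 - x1) = (31) / (13) mod 47 = 6
x3 = s^2 - x1 - x2 mod 47 = 6^2 - 11 - 24 = 1
y3 = s (x1 - x3) - y1 mod 47 = 6 * (11 - 1) - 6 = 7

P + Q = (1, 7)


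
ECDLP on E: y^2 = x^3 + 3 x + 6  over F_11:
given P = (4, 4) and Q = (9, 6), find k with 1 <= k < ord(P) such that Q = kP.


Enumerate multiples of P until we hit Q = (9, 6):
  1P = (4, 4)
  2P = (6, 8)
  3P = (5, 5)
  4P = (3, 8)
  5P = (9, 5)
  6P = (2, 3)
  7P = (8, 5)
  8P = (8, 6)
  9P = (2, 8)
  10P = (9, 6)
Match found at i = 10.

k = 10


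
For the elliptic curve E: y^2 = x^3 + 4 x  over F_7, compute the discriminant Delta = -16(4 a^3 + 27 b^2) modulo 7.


4 a^3 + 27 b^2 = 4*4^3 + 27*0^2 = 256 + 0 = 256
Delta = -16 * (256) = -4096
Delta mod 7 = 6

Delta = 6 (mod 7)


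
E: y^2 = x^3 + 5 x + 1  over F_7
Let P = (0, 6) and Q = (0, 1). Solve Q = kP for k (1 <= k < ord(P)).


Enumerate multiples of P until we hit Q = (0, 1):
  1P = (0, 6)
  2P = (1, 0)
  3P = (0, 1)
Match found at i = 3.

k = 3


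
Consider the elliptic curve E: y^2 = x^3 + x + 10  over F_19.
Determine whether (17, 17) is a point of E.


Check whether y^2 = x^3 + 1 x + 10 (mod 19) for (x, y) = (17, 17).
LHS: y^2 = 17^2 mod 19 = 4
RHS: x^3 + 1 x + 10 = 17^3 + 1*17 + 10 mod 19 = 0
LHS != RHS

No, not on the curve


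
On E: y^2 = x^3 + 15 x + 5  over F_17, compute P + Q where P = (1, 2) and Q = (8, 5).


P != Q, so use the chord formula.
s = (y2 - y1) / (x2 - x1) = (3) / (7) mod 17 = 15
x3 = s^2 - x1 - x2 mod 17 = 15^2 - 1 - 8 = 12
y3 = s (x1 - x3) - y1 mod 17 = 15 * (1 - 12) - 2 = 3

P + Q = (12, 3)


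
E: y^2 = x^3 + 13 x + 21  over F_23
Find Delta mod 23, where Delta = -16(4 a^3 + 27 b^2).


4 a^3 + 27 b^2 = 4*13^3 + 27*21^2 = 8788 + 11907 = 20695
Delta = -16 * (20695) = -331120
Delta mod 23 = 11

Delta = 11 (mod 23)


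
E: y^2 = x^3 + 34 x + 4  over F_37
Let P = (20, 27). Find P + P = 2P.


Doubling: s = (3 x1^2 + a) / (2 y1)
s = (3*20^2 + 34) / (2*27) mod 37 = 16
x3 = s^2 - 2 x1 mod 37 = 16^2 - 2*20 = 31
y3 = s (x1 - x3) - y1 mod 37 = 16 * (20 - 31) - 27 = 19

2P = (31, 19)


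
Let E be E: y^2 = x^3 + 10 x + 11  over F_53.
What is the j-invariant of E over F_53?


Delta = -16(4 a^3 + 27 b^2) mod 53 = 10
-1728 * (4 a)^3 = -1728 * (4*10)^3 mod 53 = 26
j = 26 * 10^(-1) mod 53 = 45

j = 45 (mod 53)


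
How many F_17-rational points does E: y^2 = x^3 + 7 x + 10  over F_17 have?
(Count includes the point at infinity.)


For each x in F_17, count y with y^2 = x^3 + 7 x + 10 mod 17:
  x = 1: RHS = 1, y in [1, 16]  -> 2 point(s)
  x = 2: RHS = 15, y in [7, 10]  -> 2 point(s)
  x = 4: RHS = 0, y in [0]  -> 1 point(s)
  x = 5: RHS = 0, y in [0]  -> 1 point(s)
  x = 6: RHS = 13, y in [8, 9]  -> 2 point(s)
  x = 8: RHS = 0, y in [0]  -> 1 point(s)
  x = 10: RHS = 9, y in [3, 14]  -> 2 point(s)
  x = 14: RHS = 13, y in [8, 9]  -> 2 point(s)
  x = 16: RHS = 2, y in [6, 11]  -> 2 point(s)
Affine points: 15. Add the point at infinity: total = 16.

#E(F_17) = 16


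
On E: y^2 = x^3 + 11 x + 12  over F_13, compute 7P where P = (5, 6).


k = 7 = 111_2 (binary, LSB first: 111)
Double-and-add from P = (5, 6):
  bit 0 = 1: acc = O + (5, 6) = (5, 6)
  bit 1 = 1: acc = (5, 6) + (2, 9) = (7, 9)
  bit 2 = 1: acc = (7, 9) + (0, 8) = (10, 11)

7P = (10, 11)


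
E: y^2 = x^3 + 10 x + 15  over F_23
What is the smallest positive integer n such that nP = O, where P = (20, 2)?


Compute successive multiples of P until we hit O:
  1P = (20, 2)
  2P = (1, 7)
  3P = (5, 11)
  4P = (14, 22)
  5P = (18, 22)
  6P = (16, 4)
  7P = (16, 19)
  8P = (18, 1)
  ... (continuing to 13P)
  13P = O

ord(P) = 13


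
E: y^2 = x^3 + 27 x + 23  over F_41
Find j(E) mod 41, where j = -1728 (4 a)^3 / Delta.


Delta = -16(4 a^3 + 27 b^2) mod 41 = 19
-1728 * (4 a)^3 = -1728 * (4*27)^3 mod 41 = 37
j = 37 * 19^(-1) mod 41 = 30

j = 30 (mod 41)


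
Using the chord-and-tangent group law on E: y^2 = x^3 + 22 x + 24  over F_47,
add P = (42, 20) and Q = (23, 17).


P != Q, so use the chord formula.
s = (y2 - y1) / (x2 - x1) = (44) / (28) mod 47 = 15
x3 = s^2 - x1 - x2 mod 47 = 15^2 - 42 - 23 = 19
y3 = s (x1 - x3) - y1 mod 47 = 15 * (42 - 19) - 20 = 43

P + Q = (19, 43)


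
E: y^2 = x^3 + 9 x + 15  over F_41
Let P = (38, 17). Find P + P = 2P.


Doubling: s = (3 x1^2 + a) / (2 y1)
s = (3*38^2 + 9) / (2*17) mod 41 = 30
x3 = s^2 - 2 x1 mod 41 = 30^2 - 2*38 = 4
y3 = s (x1 - x3) - y1 mod 41 = 30 * (38 - 4) - 17 = 19

2P = (4, 19)


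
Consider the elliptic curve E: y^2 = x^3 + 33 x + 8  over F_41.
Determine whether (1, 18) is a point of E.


Check whether y^2 = x^3 + 33 x + 8 (mod 41) for (x, y) = (1, 18).
LHS: y^2 = 18^2 mod 41 = 37
RHS: x^3 + 33 x + 8 = 1^3 + 33*1 + 8 mod 41 = 1
LHS != RHS

No, not on the curve


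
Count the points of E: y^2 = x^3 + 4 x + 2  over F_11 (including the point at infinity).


For each x in F_11, count y with y^2 = x^3 + 4 x + 2 mod 11:
  x = 4: RHS = 5, y in [4, 7]  -> 2 point(s)
  x = 5: RHS = 4, y in [2, 9]  -> 2 point(s)
  x = 6: RHS = 0, y in [0]  -> 1 point(s)
Affine points: 5. Add the point at infinity: total = 6.

#E(F_11) = 6


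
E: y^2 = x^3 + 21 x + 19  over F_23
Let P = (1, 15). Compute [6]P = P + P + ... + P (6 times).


k = 6 = 110_2 (binary, LSB first: 011)
Double-and-add from P = (1, 15):
  bit 0 = 0: acc unchanged = O
  bit 1 = 1: acc = O + (6, 4) = (6, 4)
  bit 2 = 1: acc = (6, 4) + (4, 11) = (8, 3)

6P = (8, 3)


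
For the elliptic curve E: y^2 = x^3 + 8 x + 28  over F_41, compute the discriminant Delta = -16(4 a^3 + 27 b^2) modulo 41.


4 a^3 + 27 b^2 = 4*8^3 + 27*28^2 = 2048 + 21168 = 23216
Delta = -16 * (23216) = -371456
Delta mod 41 = 4

Delta = 4 (mod 41)


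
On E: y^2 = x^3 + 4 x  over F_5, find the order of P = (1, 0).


Compute successive multiples of P until we hit O:
  1P = (1, 0)
  2P = O

ord(P) = 2


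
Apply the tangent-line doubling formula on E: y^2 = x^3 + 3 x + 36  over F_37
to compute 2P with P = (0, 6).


Doubling: s = (3 x1^2 + a) / (2 y1)
s = (3*0^2 + 3) / (2*6) mod 37 = 28
x3 = s^2 - 2 x1 mod 37 = 28^2 - 2*0 = 7
y3 = s (x1 - x3) - y1 mod 37 = 28 * (0 - 7) - 6 = 20

2P = (7, 20)


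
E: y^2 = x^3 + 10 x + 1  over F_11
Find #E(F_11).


For each x in F_11, count y with y^2 = x^3 + 10 x + 1 mod 11:
  x = 0: RHS = 1, y in [1, 10]  -> 2 point(s)
  x = 1: RHS = 1, y in [1, 10]  -> 2 point(s)
  x = 3: RHS = 3, y in [5, 6]  -> 2 point(s)
  x = 5: RHS = 0, y in [0]  -> 1 point(s)
  x = 10: RHS = 1, y in [1, 10]  -> 2 point(s)
Affine points: 9. Add the point at infinity: total = 10.

#E(F_11) = 10


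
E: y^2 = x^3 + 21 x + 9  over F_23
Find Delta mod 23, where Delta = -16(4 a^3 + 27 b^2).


4 a^3 + 27 b^2 = 4*21^3 + 27*9^2 = 37044 + 2187 = 39231
Delta = -16 * (39231) = -627696
Delta mod 23 = 20

Delta = 20 (mod 23)


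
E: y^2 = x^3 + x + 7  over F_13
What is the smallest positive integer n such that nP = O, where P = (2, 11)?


Compute successive multiples of P until we hit O:
  1P = (2, 11)
  2P = (9, 2)
  3P = (1, 10)
  4P = (11, 6)
  5P = (4, 6)
  6P = (10, 9)
  7P = (10, 4)
  8P = (4, 7)
  ... (continuing to 13P)
  13P = O

ord(P) = 13


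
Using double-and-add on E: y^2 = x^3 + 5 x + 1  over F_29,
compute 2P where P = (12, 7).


k = 2 = 10_2 (binary, LSB first: 01)
Double-and-add from P = (12, 7):
  bit 0 = 0: acc unchanged = O
  bit 1 = 1: acc = O + (21, 0) = (21, 0)

2P = (21, 0)


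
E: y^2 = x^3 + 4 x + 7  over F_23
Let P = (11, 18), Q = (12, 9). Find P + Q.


P != Q, so use the chord formula.
s = (y2 - y1) / (x2 - x1) = (14) / (1) mod 23 = 14
x3 = s^2 - x1 - x2 mod 23 = 14^2 - 11 - 12 = 12
y3 = s (x1 - x3) - y1 mod 23 = 14 * (11 - 12) - 18 = 14

P + Q = (12, 14)


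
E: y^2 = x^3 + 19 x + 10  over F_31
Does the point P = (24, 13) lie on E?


Check whether y^2 = x^3 + 19 x + 10 (mod 31) for (x, y) = (24, 13).
LHS: y^2 = 13^2 mod 31 = 14
RHS: x^3 + 19 x + 10 = 24^3 + 19*24 + 10 mod 31 = 30
LHS != RHS

No, not on the curve


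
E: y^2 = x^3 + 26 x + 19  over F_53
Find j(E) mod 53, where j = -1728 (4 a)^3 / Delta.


Delta = -16(4 a^3 + 27 b^2) mod 53 = 35
-1728 * (4 a)^3 = -1728 * (4*26)^3 mod 53 = 44
j = 44 * 35^(-1) mod 53 = 27

j = 27 (mod 53)


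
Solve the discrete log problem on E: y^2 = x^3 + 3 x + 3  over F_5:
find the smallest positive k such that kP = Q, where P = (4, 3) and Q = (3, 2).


Enumerate multiples of P until we hit Q = (3, 2):
  1P = (4, 3)
  2P = (3, 3)
  3P = (3, 2)
Match found at i = 3.

k = 3


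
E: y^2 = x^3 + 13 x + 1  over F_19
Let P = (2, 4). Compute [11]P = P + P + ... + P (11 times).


k = 11 = 1011_2 (binary, LSB first: 1101)
Double-and-add from P = (2, 4):
  bit 0 = 1: acc = O + (2, 4) = (2, 4)
  bit 1 = 1: acc = (2, 4) + (12, 17) = (16, 12)
  bit 2 = 0: acc unchanged = (16, 12)
  bit 3 = 1: acc = (16, 12) + (0, 18) = (7, 6)

11P = (7, 6)


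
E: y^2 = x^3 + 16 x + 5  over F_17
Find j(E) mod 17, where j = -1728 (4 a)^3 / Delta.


Delta = -16(4 a^3 + 27 b^2) mod 17 = 8
-1728 * (4 a)^3 = -1728 * (4*16)^3 mod 17 = 7
j = 7 * 8^(-1) mod 17 = 3

j = 3 (mod 17)


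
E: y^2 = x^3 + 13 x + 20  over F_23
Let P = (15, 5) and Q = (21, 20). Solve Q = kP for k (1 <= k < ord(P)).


Enumerate multiples of P until we hit Q = (21, 20):
  1P = (15, 5)
  2P = (5, 16)
  3P = (21, 20)
Match found at i = 3.

k = 3


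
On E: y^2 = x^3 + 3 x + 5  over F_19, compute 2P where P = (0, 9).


Doubling: s = (3 x1^2 + a) / (2 y1)
s = (3*0^2 + 3) / (2*9) mod 19 = 16
x3 = s^2 - 2 x1 mod 19 = 16^2 - 2*0 = 9
y3 = s (x1 - x3) - y1 mod 19 = 16 * (0 - 9) - 9 = 18

2P = (9, 18)


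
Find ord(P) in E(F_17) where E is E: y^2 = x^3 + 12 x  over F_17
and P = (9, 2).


Compute successive multiples of P until we hit O:
  1P = (9, 2)
  2P = (16, 15)
  3P = (1, 8)
  4P = (15, 11)
  5P = (8, 8)
  6P = (2, 7)
  7P = (2, 10)
  8P = (8, 9)
  ... (continuing to 13P)
  13P = O

ord(P) = 13


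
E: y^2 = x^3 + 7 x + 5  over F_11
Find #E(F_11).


For each x in F_11, count y with y^2 = x^3 + 7 x + 5 mod 11:
  x = 0: RHS = 5, y in [4, 7]  -> 2 point(s)
  x = 2: RHS = 5, y in [4, 7]  -> 2 point(s)
  x = 3: RHS = 9, y in [3, 8]  -> 2 point(s)
  x = 4: RHS = 9, y in [3, 8]  -> 2 point(s)
  x = 5: RHS = 0, y in [0]  -> 1 point(s)
  x = 7: RHS = 1, y in [1, 10]  -> 2 point(s)
  x = 8: RHS = 1, y in [1, 10]  -> 2 point(s)
  x = 9: RHS = 5, y in [4, 7]  -> 2 point(s)
Affine points: 15. Add the point at infinity: total = 16.

#E(F_11) = 16


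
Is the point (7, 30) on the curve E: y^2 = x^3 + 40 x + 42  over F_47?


Check whether y^2 = x^3 + 40 x + 42 (mod 47) for (x, y) = (7, 30).
LHS: y^2 = 30^2 mod 47 = 7
RHS: x^3 + 40 x + 42 = 7^3 + 40*7 + 42 mod 47 = 7
LHS = RHS

Yes, on the curve


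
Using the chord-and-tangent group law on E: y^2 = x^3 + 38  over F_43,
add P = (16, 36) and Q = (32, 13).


P != Q, so use the chord formula.
s = (y2 - y1) / (x2 - x1) = (20) / (16) mod 43 = 12
x3 = s^2 - x1 - x2 mod 43 = 12^2 - 16 - 32 = 10
y3 = s (x1 - x3) - y1 mod 43 = 12 * (16 - 10) - 36 = 36

P + Q = (10, 36)


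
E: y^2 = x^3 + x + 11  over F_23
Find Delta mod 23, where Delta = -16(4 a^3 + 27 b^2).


4 a^3 + 27 b^2 = 4*1^3 + 27*11^2 = 4 + 3267 = 3271
Delta = -16 * (3271) = -52336
Delta mod 23 = 12

Delta = 12 (mod 23)


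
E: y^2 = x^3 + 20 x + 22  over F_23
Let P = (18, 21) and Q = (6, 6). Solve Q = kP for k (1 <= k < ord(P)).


Enumerate multiples of P until we hit Q = (6, 6):
  1P = (18, 21)
  2P = (12, 9)
  3P = (20, 21)
  4P = (8, 2)
  5P = (22, 22)
  6P = (19, 19)
  7P = (13, 15)
  8P = (10, 7)
  9P = (11, 20)
  10P = (2, 1)
  11P = (6, 17)
  12P = (17, 10)
  13P = (17, 13)
  14P = (6, 6)
Match found at i = 14.

k = 14


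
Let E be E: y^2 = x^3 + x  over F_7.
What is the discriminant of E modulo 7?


4 a^3 + 27 b^2 = 4*1^3 + 27*0^2 = 4 + 0 = 4
Delta = -16 * (4) = -64
Delta mod 7 = 6

Delta = 6 (mod 7)


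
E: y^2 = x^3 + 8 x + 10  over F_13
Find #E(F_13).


For each x in F_13, count y with y^2 = x^3 + 8 x + 10 mod 13:
  x = 0: RHS = 10, y in [6, 7]  -> 2 point(s)
  x = 3: RHS = 9, y in [3, 10]  -> 2 point(s)
  x = 6: RHS = 1, y in [1, 12]  -> 2 point(s)
  x = 8: RHS = 1, y in [1, 12]  -> 2 point(s)
  x = 11: RHS = 12, y in [5, 8]  -> 2 point(s)
  x = 12: RHS = 1, y in [1, 12]  -> 2 point(s)
Affine points: 12. Add the point at infinity: total = 13.

#E(F_13) = 13


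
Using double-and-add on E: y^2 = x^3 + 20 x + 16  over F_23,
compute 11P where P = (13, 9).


k = 11 = 1011_2 (binary, LSB first: 1101)
Double-and-add from P = (13, 9):
  bit 0 = 1: acc = O + (13, 9) = (13, 9)
  bit 1 = 1: acc = (13, 9) + (22, 15) = (14, 21)
  bit 2 = 0: acc unchanged = (14, 21)
  bit 3 = 1: acc = (14, 21) + (0, 19) = (17, 18)

11P = (17, 18)


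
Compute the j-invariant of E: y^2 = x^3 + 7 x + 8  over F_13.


Delta = -16(4 a^3 + 27 b^2) mod 13 = 8
-1728 * (4 a)^3 = -1728 * (4*7)^3 mod 13 = 8
j = 8 * 8^(-1) mod 13 = 1

j = 1 (mod 13)


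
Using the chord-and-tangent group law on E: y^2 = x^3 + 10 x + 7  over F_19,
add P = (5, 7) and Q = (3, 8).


P != Q, so use the chord formula.
s = (y2 - y1) / (x2 - x1) = (1) / (17) mod 19 = 9
x3 = s^2 - x1 - x2 mod 19 = 9^2 - 5 - 3 = 16
y3 = s (x1 - x3) - y1 mod 19 = 9 * (5 - 16) - 7 = 8

P + Q = (16, 8)


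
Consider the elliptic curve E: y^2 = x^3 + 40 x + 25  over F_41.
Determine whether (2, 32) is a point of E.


Check whether y^2 = x^3 + 40 x + 25 (mod 41) for (x, y) = (2, 32).
LHS: y^2 = 32^2 mod 41 = 40
RHS: x^3 + 40 x + 25 = 2^3 + 40*2 + 25 mod 41 = 31
LHS != RHS

No, not on the curve


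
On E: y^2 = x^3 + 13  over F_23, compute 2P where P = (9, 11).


Doubling: s = (3 x1^2 + a) / (2 y1)
s = (3*9^2 + 0) / (2*11) mod 23 = 10
x3 = s^2 - 2 x1 mod 23 = 10^2 - 2*9 = 13
y3 = s (x1 - x3) - y1 mod 23 = 10 * (9 - 13) - 11 = 18

2P = (13, 18)


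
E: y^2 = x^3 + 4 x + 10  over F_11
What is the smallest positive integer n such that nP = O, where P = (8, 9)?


Compute successive multiples of P until we hit O:
  1P = (8, 9)
  2P = (9, 7)
  3P = (9, 4)
  4P = (8, 2)
  5P = O

ord(P) = 5


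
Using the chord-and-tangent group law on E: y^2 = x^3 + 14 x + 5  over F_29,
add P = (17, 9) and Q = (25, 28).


P != Q, so use the chord formula.
s = (y2 - y1) / (x2 - x1) = (19) / (8) mod 29 = 6
x3 = s^2 - x1 - x2 mod 29 = 6^2 - 17 - 25 = 23
y3 = s (x1 - x3) - y1 mod 29 = 6 * (17 - 23) - 9 = 13

P + Q = (23, 13)


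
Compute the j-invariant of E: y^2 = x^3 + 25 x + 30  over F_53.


Delta = -16(4 a^3 + 27 b^2) mod 53 = 12
-1728 * (4 a)^3 = -1728 * (4*25)^3 mod 53 = 22
j = 22 * 12^(-1) mod 53 = 46

j = 46 (mod 53)


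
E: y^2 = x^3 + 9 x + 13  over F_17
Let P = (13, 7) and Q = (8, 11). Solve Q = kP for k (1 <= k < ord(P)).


Enumerate multiples of P until we hit Q = (8, 11):
  1P = (13, 7)
  2P = (12, 8)
  3P = (10, 7)
  4P = (11, 10)
  5P = (8, 11)
Match found at i = 5.

k = 5


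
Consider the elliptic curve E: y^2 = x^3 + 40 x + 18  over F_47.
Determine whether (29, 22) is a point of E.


Check whether y^2 = x^3 + 40 x + 18 (mod 47) for (x, y) = (29, 22).
LHS: y^2 = 22^2 mod 47 = 14
RHS: x^3 + 40 x + 18 = 29^3 + 40*29 + 18 mod 47 = 46
LHS != RHS

No, not on the curve


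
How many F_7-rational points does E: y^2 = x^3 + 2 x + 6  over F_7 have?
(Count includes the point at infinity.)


For each x in F_7, count y with y^2 = x^3 + 2 x + 6 mod 7:
  x = 1: RHS = 2, y in [3, 4]  -> 2 point(s)
  x = 2: RHS = 4, y in [2, 5]  -> 2 point(s)
  x = 3: RHS = 4, y in [2, 5]  -> 2 point(s)
  x = 4: RHS = 1, y in [1, 6]  -> 2 point(s)
  x = 5: RHS = 1, y in [1, 6]  -> 2 point(s)
Affine points: 10. Add the point at infinity: total = 11.

#E(F_7) = 11


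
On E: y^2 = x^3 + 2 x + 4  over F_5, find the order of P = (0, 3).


Compute successive multiples of P until we hit O:
  1P = (0, 3)
  2P = (4, 4)
  3P = (2, 4)
  4P = (2, 1)
  5P = (4, 1)
  6P = (0, 2)
  7P = O

ord(P) = 7


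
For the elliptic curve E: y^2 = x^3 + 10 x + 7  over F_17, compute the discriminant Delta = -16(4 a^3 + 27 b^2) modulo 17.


4 a^3 + 27 b^2 = 4*10^3 + 27*7^2 = 4000 + 1323 = 5323
Delta = -16 * (5323) = -85168
Delta mod 17 = 2

Delta = 2 (mod 17)


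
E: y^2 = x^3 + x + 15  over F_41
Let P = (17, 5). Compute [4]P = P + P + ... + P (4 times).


k = 4 = 100_2 (binary, LSB first: 001)
Double-and-add from P = (17, 5):
  bit 0 = 0: acc unchanged = O
  bit 1 = 0: acc unchanged = O
  bit 2 = 1: acc = O + (12, 22) = (12, 22)

4P = (12, 22)


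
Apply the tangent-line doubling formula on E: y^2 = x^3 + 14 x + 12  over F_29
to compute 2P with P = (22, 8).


Doubling: s = (3 x1^2 + a) / (2 y1)
s = (3*22^2 + 14) / (2*8) mod 29 = 1
x3 = s^2 - 2 x1 mod 29 = 1^2 - 2*22 = 15
y3 = s (x1 - x3) - y1 mod 29 = 1 * (22 - 15) - 8 = 28

2P = (15, 28)


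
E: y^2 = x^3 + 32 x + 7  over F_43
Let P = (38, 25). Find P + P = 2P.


Doubling: s = (3 x1^2 + a) / (2 y1)
s = (3*38^2 + 32) / (2*25) mod 43 = 3
x3 = s^2 - 2 x1 mod 43 = 3^2 - 2*38 = 19
y3 = s (x1 - x3) - y1 mod 43 = 3 * (38 - 19) - 25 = 32

2P = (19, 32)


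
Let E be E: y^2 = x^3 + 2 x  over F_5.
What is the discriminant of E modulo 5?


4 a^3 + 27 b^2 = 4*2^3 + 27*0^2 = 32 + 0 = 32
Delta = -16 * (32) = -512
Delta mod 5 = 3

Delta = 3 (mod 5)


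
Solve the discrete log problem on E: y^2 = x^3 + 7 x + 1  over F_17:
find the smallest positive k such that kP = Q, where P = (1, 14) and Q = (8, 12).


Enumerate multiples of P until we hit Q = (8, 12):
  1P = (1, 14)
  2P = (14, 2)
  3P = (11, 7)
  4P = (6, 15)
  5P = (8, 5)
  6P = (10, 0)
  7P = (8, 12)
Match found at i = 7.

k = 7


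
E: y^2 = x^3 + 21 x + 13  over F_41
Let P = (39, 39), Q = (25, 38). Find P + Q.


P != Q, so use the chord formula.
s = (y2 - y1) / (x2 - x1) = (40) / (27) mod 41 = 3
x3 = s^2 - x1 - x2 mod 41 = 3^2 - 39 - 25 = 27
y3 = s (x1 - x3) - y1 mod 41 = 3 * (39 - 27) - 39 = 38

P + Q = (27, 38)


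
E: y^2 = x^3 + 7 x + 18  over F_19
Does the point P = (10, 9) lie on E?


Check whether y^2 = x^3 + 7 x + 18 (mod 19) for (x, y) = (10, 9).
LHS: y^2 = 9^2 mod 19 = 5
RHS: x^3 + 7 x + 18 = 10^3 + 7*10 + 18 mod 19 = 5
LHS = RHS

Yes, on the curve


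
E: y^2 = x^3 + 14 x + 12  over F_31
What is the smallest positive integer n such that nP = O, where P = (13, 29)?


Compute successive multiples of P until we hit O:
  1P = (13, 29)
  2P = (15, 30)
  3P = (11, 3)
  4P = (21, 22)
  5P = (6, 23)
  6P = (14, 10)
  7P = (24, 25)
  8P = (30, 11)
  ... (continuing to 41P)
  41P = O

ord(P) = 41


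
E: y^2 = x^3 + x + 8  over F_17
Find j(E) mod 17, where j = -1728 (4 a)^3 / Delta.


Delta = -16(4 a^3 + 27 b^2) mod 17 = 15
-1728 * (4 a)^3 = -1728 * (4*1)^3 mod 17 = 10
j = 10 * 15^(-1) mod 17 = 12

j = 12 (mod 17)


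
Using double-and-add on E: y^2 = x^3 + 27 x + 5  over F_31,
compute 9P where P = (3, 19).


k = 9 = 1001_2 (binary, LSB first: 1001)
Double-and-add from P = (3, 19):
  bit 0 = 1: acc = O + (3, 19) = (3, 19)
  bit 1 = 0: acc unchanged = (3, 19)
  bit 2 = 0: acc unchanged = (3, 19)
  bit 3 = 1: acc = (3, 19) + (24, 0) = (29, 6)

9P = (29, 6)


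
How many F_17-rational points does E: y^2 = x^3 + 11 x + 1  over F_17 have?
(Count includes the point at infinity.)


For each x in F_17, count y with y^2 = x^3 + 11 x + 1 mod 17:
  x = 0: RHS = 1, y in [1, 16]  -> 2 point(s)
  x = 1: RHS = 13, y in [8, 9]  -> 2 point(s)
  x = 7: RHS = 13, y in [8, 9]  -> 2 point(s)
  x = 9: RHS = 13, y in [8, 9]  -> 2 point(s)
  x = 11: RHS = 8, y in [5, 12]  -> 2 point(s)
  x = 12: RHS = 8, y in [5, 12]  -> 2 point(s)
  x = 14: RHS = 9, y in [3, 14]  -> 2 point(s)
Affine points: 14. Add the point at infinity: total = 15.

#E(F_17) = 15


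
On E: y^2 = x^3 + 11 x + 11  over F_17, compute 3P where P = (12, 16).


k = 3 = 11_2 (binary, LSB first: 11)
Double-and-add from P = (12, 16):
  bit 0 = 1: acc = O + (12, 16) = (12, 16)
  bit 1 = 1: acc = (12, 16) + (6, 15) = (8, 13)

3P = (8, 13)


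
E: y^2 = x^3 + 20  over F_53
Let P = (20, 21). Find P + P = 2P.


Doubling: s = (3 x1^2 + a) / (2 y1)
s = (3*20^2 + 0) / (2*21) mod 53 = 21
x3 = s^2 - 2 x1 mod 53 = 21^2 - 2*20 = 30
y3 = s (x1 - x3) - y1 mod 53 = 21 * (20 - 30) - 21 = 34

2P = (30, 34)


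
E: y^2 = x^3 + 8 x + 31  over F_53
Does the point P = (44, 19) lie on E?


Check whether y^2 = x^3 + 8 x + 31 (mod 53) for (x, y) = (44, 19).
LHS: y^2 = 19^2 mod 53 = 43
RHS: x^3 + 8 x + 31 = 44^3 + 8*44 + 31 mod 53 = 25
LHS != RHS

No, not on the curve


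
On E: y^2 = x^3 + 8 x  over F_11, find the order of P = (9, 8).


Compute successive multiples of P until we hit O:
  1P = (9, 8)
  2P = (9, 3)
  3P = O

ord(P) = 3


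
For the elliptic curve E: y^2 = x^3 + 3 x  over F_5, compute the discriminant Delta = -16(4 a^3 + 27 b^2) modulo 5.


4 a^3 + 27 b^2 = 4*3^3 + 27*0^2 = 108 + 0 = 108
Delta = -16 * (108) = -1728
Delta mod 5 = 2

Delta = 2 (mod 5)


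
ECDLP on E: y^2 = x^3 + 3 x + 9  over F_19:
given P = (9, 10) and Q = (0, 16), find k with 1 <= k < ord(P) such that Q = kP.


Enumerate multiples of P until we hit Q = (0, 16):
  1P = (9, 10)
  2P = (2, 2)
  3P = (0, 3)
  4P = (16, 12)
  5P = (3, 8)
  6P = (5, 4)
  7P = (12, 14)
  8P = (4, 3)
  9P = (11, 10)
  10P = (18, 9)
  11P = (15, 16)
  12P = (15, 3)
  13P = (18, 10)
  14P = (11, 9)
  15P = (4, 16)
  16P = (12, 5)
  17P = (5, 15)
  18P = (3, 11)
  19P = (16, 7)
  20P = (0, 16)
Match found at i = 20.

k = 20


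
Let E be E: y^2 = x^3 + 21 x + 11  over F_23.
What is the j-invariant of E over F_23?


Delta = -16(4 a^3 + 27 b^2) mod 23 = 13
-1728 * (4 a)^3 = -1728 * (4*21)^3 mod 23 = 18
j = 18 * 13^(-1) mod 23 = 12

j = 12 (mod 23)


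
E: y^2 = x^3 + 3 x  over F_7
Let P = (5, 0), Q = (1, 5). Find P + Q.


P != Q, so use the chord formula.
s = (y2 - y1) / (x2 - x1) = (5) / (3) mod 7 = 4
x3 = s^2 - x1 - x2 mod 7 = 4^2 - 5 - 1 = 3
y3 = s (x1 - x3) - y1 mod 7 = 4 * (5 - 3) - 0 = 1

P + Q = (3, 1)


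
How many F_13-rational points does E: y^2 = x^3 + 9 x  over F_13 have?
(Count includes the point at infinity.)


For each x in F_13, count y with y^2 = x^3 + 9 x + 0 mod 13:
  x = 0: RHS = 0, y in [0]  -> 1 point(s)
  x = 1: RHS = 10, y in [6, 7]  -> 2 point(s)
  x = 2: RHS = 0, y in [0]  -> 1 point(s)
  x = 4: RHS = 9, y in [3, 10]  -> 2 point(s)
  x = 5: RHS = 1, y in [1, 12]  -> 2 point(s)
  x = 6: RHS = 10, y in [6, 7]  -> 2 point(s)
  x = 7: RHS = 3, y in [4, 9]  -> 2 point(s)
  x = 8: RHS = 12, y in [5, 8]  -> 2 point(s)
  x = 9: RHS = 4, y in [2, 11]  -> 2 point(s)
  x = 11: RHS = 0, y in [0]  -> 1 point(s)
  x = 12: RHS = 3, y in [4, 9]  -> 2 point(s)
Affine points: 19. Add the point at infinity: total = 20.

#E(F_13) = 20


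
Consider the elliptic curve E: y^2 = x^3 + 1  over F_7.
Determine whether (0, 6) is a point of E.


Check whether y^2 = x^3 + 0 x + 1 (mod 7) for (x, y) = (0, 6).
LHS: y^2 = 6^2 mod 7 = 1
RHS: x^3 + 0 x + 1 = 0^3 + 0*0 + 1 mod 7 = 1
LHS = RHS

Yes, on the curve


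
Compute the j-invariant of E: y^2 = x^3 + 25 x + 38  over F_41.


Delta = -16(4 a^3 + 27 b^2) mod 41 = 38
-1728 * (4 a)^3 = -1728 * (4*25)^3 mod 41 = 22
j = 22 * 38^(-1) mod 41 = 20

j = 20 (mod 41)


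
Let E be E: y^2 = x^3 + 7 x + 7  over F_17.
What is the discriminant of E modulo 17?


4 a^3 + 27 b^2 = 4*7^3 + 27*7^2 = 1372 + 1323 = 2695
Delta = -16 * (2695) = -43120
Delta mod 17 = 9

Delta = 9 (mod 17)


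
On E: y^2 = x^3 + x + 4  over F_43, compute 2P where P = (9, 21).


Doubling: s = (3 x1^2 + a) / (2 y1)
s = (3*9^2 + 1) / (2*21) mod 43 = 14
x3 = s^2 - 2 x1 mod 43 = 14^2 - 2*9 = 6
y3 = s (x1 - x3) - y1 mod 43 = 14 * (9 - 6) - 21 = 21

2P = (6, 21)


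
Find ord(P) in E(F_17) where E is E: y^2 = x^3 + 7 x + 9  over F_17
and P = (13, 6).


Compute successive multiples of P until we hit O:
  1P = (13, 6)
  2P = (10, 12)
  3P = (15, 15)
  4P = (5, 13)
  5P = (8, 13)
  6P = (0, 3)
  7P = (12, 6)
  8P = (9, 11)
  ... (continuing to 22P)
  22P = O

ord(P) = 22


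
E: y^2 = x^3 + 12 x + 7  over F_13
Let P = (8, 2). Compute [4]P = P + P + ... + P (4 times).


k = 4 = 100_2 (binary, LSB first: 001)
Double-and-add from P = (8, 2):
  bit 0 = 0: acc unchanged = O
  bit 1 = 0: acc unchanged = O
  bit 2 = 1: acc = O + (5, 6) = (5, 6)

4P = (5, 6)


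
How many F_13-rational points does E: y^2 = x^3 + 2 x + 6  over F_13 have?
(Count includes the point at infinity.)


For each x in F_13, count y with y^2 = x^3 + 2 x + 6 mod 13:
  x = 1: RHS = 9, y in [3, 10]  -> 2 point(s)
  x = 3: RHS = 0, y in [0]  -> 1 point(s)
  x = 4: RHS = 0, y in [0]  -> 1 point(s)
  x = 6: RHS = 0, y in [0]  -> 1 point(s)
  x = 7: RHS = 12, y in [5, 8]  -> 2 point(s)
  x = 8: RHS = 1, y in [1, 12]  -> 2 point(s)
  x = 9: RHS = 12, y in [5, 8]  -> 2 point(s)
  x = 10: RHS = 12, y in [5, 8]  -> 2 point(s)
  x = 12: RHS = 3, y in [4, 9]  -> 2 point(s)
Affine points: 15. Add the point at infinity: total = 16.

#E(F_13) = 16


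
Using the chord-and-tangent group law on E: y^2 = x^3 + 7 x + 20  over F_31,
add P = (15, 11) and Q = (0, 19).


P != Q, so use the chord formula.
s = (y2 - y1) / (x2 - x1) = (8) / (16) mod 31 = 16
x3 = s^2 - x1 - x2 mod 31 = 16^2 - 15 - 0 = 24
y3 = s (x1 - x3) - y1 mod 31 = 16 * (15 - 24) - 11 = 0

P + Q = (24, 0)


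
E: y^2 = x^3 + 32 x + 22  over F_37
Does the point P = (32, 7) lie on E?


Check whether y^2 = x^3 + 32 x + 22 (mod 37) for (x, y) = (32, 7).
LHS: y^2 = 7^2 mod 37 = 12
RHS: x^3 + 32 x + 22 = 32^3 + 32*32 + 22 mod 37 = 33
LHS != RHS

No, not on the curve


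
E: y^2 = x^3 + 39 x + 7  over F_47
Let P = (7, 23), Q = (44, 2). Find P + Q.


P != Q, so use the chord formula.
s = (y2 - y1) / (x2 - x1) = (26) / (37) mod 47 = 35
x3 = s^2 - x1 - x2 mod 47 = 35^2 - 7 - 44 = 46
y3 = s (x1 - x3) - y1 mod 47 = 35 * (7 - 46) - 23 = 22

P + Q = (46, 22)


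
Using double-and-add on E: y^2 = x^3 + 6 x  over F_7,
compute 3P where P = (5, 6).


k = 3 = 11_2 (binary, LSB first: 11)
Double-and-add from P = (5, 6):
  bit 0 = 1: acc = O + (5, 6) = (5, 6)
  bit 1 = 1: acc = (5, 6) + (1, 0) = (5, 1)

3P = (5, 1)


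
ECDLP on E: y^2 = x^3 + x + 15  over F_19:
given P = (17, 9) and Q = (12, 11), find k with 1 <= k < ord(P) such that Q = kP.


Enumerate multiples of P until we hit Q = (12, 11):
  1P = (17, 9)
  2P = (2, 5)
  3P = (1, 13)
  4P = (7, 17)
  5P = (4, 11)
  6P = (15, 17)
  7P = (3, 11)
  8P = (6, 3)
  9P = (12, 11)
Match found at i = 9.

k = 9


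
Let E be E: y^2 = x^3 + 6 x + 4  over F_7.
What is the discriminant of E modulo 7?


4 a^3 + 27 b^2 = 4*6^3 + 27*4^2 = 864 + 432 = 1296
Delta = -16 * (1296) = -20736
Delta mod 7 = 5

Delta = 5 (mod 7)


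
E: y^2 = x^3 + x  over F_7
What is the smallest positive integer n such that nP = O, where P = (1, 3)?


Compute successive multiples of P until we hit O:
  1P = (1, 3)
  2P = (0, 0)
  3P = (1, 4)
  4P = O

ord(P) = 4


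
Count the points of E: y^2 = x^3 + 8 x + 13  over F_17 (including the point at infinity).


For each x in F_17, count y with y^2 = x^3 + 8 x + 13 mod 17:
  x = 0: RHS = 13, y in [8, 9]  -> 2 point(s)
  x = 3: RHS = 13, y in [8, 9]  -> 2 point(s)
  x = 5: RHS = 8, y in [5, 12]  -> 2 point(s)
  x = 7: RHS = 4, y in [2, 15]  -> 2 point(s)
  x = 9: RHS = 15, y in [7, 10]  -> 2 point(s)
  x = 11: RHS = 4, y in [2, 15]  -> 2 point(s)
  x = 12: RHS = 1, y in [1, 16]  -> 2 point(s)
  x = 13: RHS = 2, y in [6, 11]  -> 2 point(s)
  x = 14: RHS = 13, y in [8, 9]  -> 2 point(s)
  x = 16: RHS = 4, y in [2, 15]  -> 2 point(s)
Affine points: 20. Add the point at infinity: total = 21.

#E(F_17) = 21


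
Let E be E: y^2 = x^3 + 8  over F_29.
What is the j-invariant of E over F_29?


Delta = -16(4 a^3 + 27 b^2) mod 29 = 18
-1728 * (4 a)^3 = -1728 * (4*0)^3 mod 29 = 0
j = 0 * 18^(-1) mod 29 = 0

j = 0 (mod 29)


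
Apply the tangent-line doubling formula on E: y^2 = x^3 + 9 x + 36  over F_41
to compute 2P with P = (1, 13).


Doubling: s = (3 x1^2 + a) / (2 y1)
s = (3*1^2 + 9) / (2*13) mod 41 = 32
x3 = s^2 - 2 x1 mod 41 = 32^2 - 2*1 = 38
y3 = s (x1 - x3) - y1 mod 41 = 32 * (1 - 38) - 13 = 33

2P = (38, 33)


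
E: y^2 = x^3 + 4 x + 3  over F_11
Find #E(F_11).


For each x in F_11, count y with y^2 = x^3 + 4 x + 3 mod 11:
  x = 0: RHS = 3, y in [5, 6]  -> 2 point(s)
  x = 3: RHS = 9, y in [3, 8]  -> 2 point(s)
  x = 5: RHS = 5, y in [4, 7]  -> 2 point(s)
  x = 6: RHS = 1, y in [1, 10]  -> 2 point(s)
  x = 7: RHS = 0, y in [0]  -> 1 point(s)
  x = 9: RHS = 9, y in [3, 8]  -> 2 point(s)
  x = 10: RHS = 9, y in [3, 8]  -> 2 point(s)
Affine points: 13. Add the point at infinity: total = 14.

#E(F_11) = 14


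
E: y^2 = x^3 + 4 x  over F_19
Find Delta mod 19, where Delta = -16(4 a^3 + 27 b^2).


4 a^3 + 27 b^2 = 4*4^3 + 27*0^2 = 256 + 0 = 256
Delta = -16 * (256) = -4096
Delta mod 19 = 8

Delta = 8 (mod 19)


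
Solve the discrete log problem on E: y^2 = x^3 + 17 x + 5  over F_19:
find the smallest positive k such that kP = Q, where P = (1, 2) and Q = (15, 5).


Enumerate multiples of P until we hit Q = (15, 5):
  1P = (1, 2)
  2P = (4, 2)
  3P = (14, 17)
  4P = (15, 14)
  5P = (8, 11)
  6P = (7, 12)
  7P = (18, 14)
  8P = (17, 18)
  9P = (2, 16)
  10P = (3, 8)
  11P = (5, 5)
  12P = (10, 15)
  13P = (0, 10)
  14P = (6, 0)
  15P = (0, 9)
  16P = (10, 4)
  17P = (5, 14)
  18P = (3, 11)
  19P = (2, 3)
  20P = (17, 1)
  21P = (18, 5)
  22P = (7, 7)
  23P = (8, 8)
  24P = (15, 5)
Match found at i = 24.

k = 24


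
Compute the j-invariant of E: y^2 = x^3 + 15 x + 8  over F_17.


Delta = -16(4 a^3 + 27 b^2) mod 17 = 13
-1728 * (4 a)^3 = -1728 * (4*15)^3 mod 17 = 5
j = 5 * 13^(-1) mod 17 = 3

j = 3 (mod 17)


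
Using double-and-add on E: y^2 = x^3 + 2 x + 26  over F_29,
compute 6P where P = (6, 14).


k = 6 = 110_2 (binary, LSB first: 011)
Double-and-add from P = (6, 14):
  bit 0 = 0: acc unchanged = O
  bit 1 = 1: acc = O + (24, 23) = (24, 23)
  bit 2 = 1: acc = (24, 23) + (26, 14) = (21, 7)

6P = (21, 7)


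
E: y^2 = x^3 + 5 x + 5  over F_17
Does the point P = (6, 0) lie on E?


Check whether y^2 = x^3 + 5 x + 5 (mod 17) for (x, y) = (6, 0).
LHS: y^2 = 0^2 mod 17 = 0
RHS: x^3 + 5 x + 5 = 6^3 + 5*6 + 5 mod 17 = 13
LHS != RHS

No, not on the curve


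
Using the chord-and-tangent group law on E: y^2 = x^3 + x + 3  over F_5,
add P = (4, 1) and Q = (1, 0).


P != Q, so use the chord formula.
s = (y2 - y1) / (x2 - x1) = (4) / (2) mod 5 = 2
x3 = s^2 - x1 - x2 mod 5 = 2^2 - 4 - 1 = 4
y3 = s (x1 - x3) - y1 mod 5 = 2 * (4 - 4) - 1 = 4

P + Q = (4, 4)


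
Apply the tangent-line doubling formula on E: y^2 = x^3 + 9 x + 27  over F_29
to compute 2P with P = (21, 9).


Doubling: s = (3 x1^2 + a) / (2 y1)
s = (3*21^2 + 9) / (2*9) mod 29 = 16
x3 = s^2 - 2 x1 mod 29 = 16^2 - 2*21 = 11
y3 = s (x1 - x3) - y1 mod 29 = 16 * (21 - 11) - 9 = 6

2P = (11, 6)


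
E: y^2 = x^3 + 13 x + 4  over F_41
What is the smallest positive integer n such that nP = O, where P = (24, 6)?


Compute successive multiples of P until we hit O:
  1P = (24, 6)
  2P = (18, 24)
  3P = (8, 28)
  4P = (0, 2)
  5P = (25, 28)
  6P = (25, 13)
  7P = (0, 39)
  8P = (8, 13)
  ... (continuing to 11P)
  11P = O

ord(P) = 11


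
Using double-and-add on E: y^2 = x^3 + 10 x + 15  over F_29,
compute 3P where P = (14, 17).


k = 3 = 11_2 (binary, LSB first: 11)
Double-and-add from P = (14, 17):
  bit 0 = 1: acc = O + (14, 17) = (14, 17)
  bit 1 = 1: acc = (14, 17) + (7, 14) = (7, 15)

3P = (7, 15)


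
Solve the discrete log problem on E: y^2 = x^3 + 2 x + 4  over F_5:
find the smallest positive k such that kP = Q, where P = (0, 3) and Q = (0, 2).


Enumerate multiples of P until we hit Q = (0, 2):
  1P = (0, 3)
  2P = (4, 4)
  3P = (2, 4)
  4P = (2, 1)
  5P = (4, 1)
  6P = (0, 2)
Match found at i = 6.

k = 6


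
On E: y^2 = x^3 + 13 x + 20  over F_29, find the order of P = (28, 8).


Compute successive multiples of P until we hit O:
  1P = (28, 8)
  2P = (3, 17)
  3P = (23, 25)
  4P = (0, 7)
  5P = (2, 24)
  6P = (21, 10)
  7P = (15, 9)
  8P = (9, 24)
  ... (continuing to 31P)
  31P = O

ord(P) = 31


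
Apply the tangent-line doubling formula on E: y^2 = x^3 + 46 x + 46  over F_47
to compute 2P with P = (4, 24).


Doubling: s = (3 x1^2 + a) / (2 y1)
s = (3*4^2 + 46) / (2*24) mod 47 = 0
x3 = s^2 - 2 x1 mod 47 = 0^2 - 2*4 = 39
y3 = s (x1 - x3) - y1 mod 47 = 0 * (4 - 39) - 24 = 23

2P = (39, 23)


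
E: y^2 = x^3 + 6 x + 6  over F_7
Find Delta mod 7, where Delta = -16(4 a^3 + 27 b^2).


4 a^3 + 27 b^2 = 4*6^3 + 27*6^2 = 864 + 972 = 1836
Delta = -16 * (1836) = -29376
Delta mod 7 = 3

Delta = 3 (mod 7)


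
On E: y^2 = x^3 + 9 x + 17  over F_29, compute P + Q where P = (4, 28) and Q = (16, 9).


P != Q, so use the chord formula.
s = (y2 - y1) / (x2 - x1) = (10) / (12) mod 29 = 25
x3 = s^2 - x1 - x2 mod 29 = 25^2 - 4 - 16 = 25
y3 = s (x1 - x3) - y1 mod 29 = 25 * (4 - 25) - 28 = 27

P + Q = (25, 27)


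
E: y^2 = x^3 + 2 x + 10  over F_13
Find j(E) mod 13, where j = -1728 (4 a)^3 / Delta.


Delta = -16(4 a^3 + 27 b^2) mod 13 = 7
-1728 * (4 a)^3 = -1728 * (4*2)^3 mod 13 = 5
j = 5 * 7^(-1) mod 13 = 10

j = 10 (mod 13)


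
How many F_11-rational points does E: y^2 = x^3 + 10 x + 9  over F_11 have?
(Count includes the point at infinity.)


For each x in F_11, count y with y^2 = x^3 + 10 x + 9 mod 11:
  x = 0: RHS = 9, y in [3, 8]  -> 2 point(s)
  x = 1: RHS = 9, y in [3, 8]  -> 2 point(s)
  x = 2: RHS = 4, y in [2, 9]  -> 2 point(s)
  x = 3: RHS = 0, y in [0]  -> 1 point(s)
  x = 4: RHS = 3, y in [5, 6]  -> 2 point(s)
  x = 7: RHS = 4, y in [2, 9]  -> 2 point(s)
  x = 9: RHS = 3, y in [5, 6]  -> 2 point(s)
  x = 10: RHS = 9, y in [3, 8]  -> 2 point(s)
Affine points: 15. Add the point at infinity: total = 16.

#E(F_11) = 16


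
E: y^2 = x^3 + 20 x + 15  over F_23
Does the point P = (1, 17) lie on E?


Check whether y^2 = x^3 + 20 x + 15 (mod 23) for (x, y) = (1, 17).
LHS: y^2 = 17^2 mod 23 = 13
RHS: x^3 + 20 x + 15 = 1^3 + 20*1 + 15 mod 23 = 13
LHS = RHS

Yes, on the curve


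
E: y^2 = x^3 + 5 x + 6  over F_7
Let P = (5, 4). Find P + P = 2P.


Doubling: s = (3 x1^2 + a) / (2 y1)
s = (3*5^2 + 5) / (2*4) mod 7 = 3
x3 = s^2 - 2 x1 mod 7 = 3^2 - 2*5 = 6
y3 = s (x1 - x3) - y1 mod 7 = 3 * (5 - 6) - 4 = 0

2P = (6, 0)


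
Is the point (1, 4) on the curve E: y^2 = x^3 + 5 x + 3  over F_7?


Check whether y^2 = x^3 + 5 x + 3 (mod 7) for (x, y) = (1, 4).
LHS: y^2 = 4^2 mod 7 = 2
RHS: x^3 + 5 x + 3 = 1^3 + 5*1 + 3 mod 7 = 2
LHS = RHS

Yes, on the curve


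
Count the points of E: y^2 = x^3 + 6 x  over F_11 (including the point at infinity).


For each x in F_11, count y with y^2 = x^3 + 6 x + 0 mod 11:
  x = 0: RHS = 0, y in [0]  -> 1 point(s)
  x = 2: RHS = 9, y in [3, 8]  -> 2 point(s)
  x = 3: RHS = 1, y in [1, 10]  -> 2 point(s)
  x = 4: RHS = 0, y in [0]  -> 1 point(s)
  x = 5: RHS = 1, y in [1, 10]  -> 2 point(s)
  x = 7: RHS = 0, y in [0]  -> 1 point(s)
  x = 10: RHS = 4, y in [2, 9]  -> 2 point(s)
Affine points: 11. Add the point at infinity: total = 12.

#E(F_11) = 12


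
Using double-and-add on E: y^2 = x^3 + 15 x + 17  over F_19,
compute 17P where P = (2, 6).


k = 17 = 10001_2 (binary, LSB first: 10001)
Double-and-add from P = (2, 6):
  bit 0 = 1: acc = O + (2, 6) = (2, 6)
  bit 1 = 0: acc unchanged = (2, 6)
  bit 2 = 0: acc unchanged = (2, 6)
  bit 3 = 0: acc unchanged = (2, 6)
  bit 4 = 1: acc = (2, 6) + (12, 14) = (14, 11)

17P = (14, 11)


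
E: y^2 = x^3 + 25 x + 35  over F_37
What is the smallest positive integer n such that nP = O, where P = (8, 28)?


Compute successive multiples of P until we hit O:
  1P = (8, 28)
  2P = (10, 29)
  3P = (10, 8)
  4P = (8, 9)
  5P = O

ord(P) = 5


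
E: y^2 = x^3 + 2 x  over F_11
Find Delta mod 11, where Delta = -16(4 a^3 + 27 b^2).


4 a^3 + 27 b^2 = 4*2^3 + 27*0^2 = 32 + 0 = 32
Delta = -16 * (32) = -512
Delta mod 11 = 5

Delta = 5 (mod 11)


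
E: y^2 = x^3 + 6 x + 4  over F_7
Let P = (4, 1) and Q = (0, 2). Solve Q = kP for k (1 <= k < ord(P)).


Enumerate multiples of P until we hit Q = (0, 2):
  1P = (4, 1)
  2P = (0, 2)
Match found at i = 2.

k = 2


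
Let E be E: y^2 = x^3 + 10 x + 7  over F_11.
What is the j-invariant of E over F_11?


Delta = -16(4 a^3 + 27 b^2) mod 11 = 5
-1728 * (4 a)^3 = -1728 * (4*10)^3 mod 11 = 9
j = 9 * 5^(-1) mod 11 = 4

j = 4 (mod 11)


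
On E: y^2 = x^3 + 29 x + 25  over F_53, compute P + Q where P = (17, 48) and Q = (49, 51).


P != Q, so use the chord formula.
s = (y2 - y1) / (x2 - x1) = (3) / (32) mod 53 = 15
x3 = s^2 - x1 - x2 mod 53 = 15^2 - 17 - 49 = 0
y3 = s (x1 - x3) - y1 mod 53 = 15 * (17 - 0) - 48 = 48

P + Q = (0, 48)
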